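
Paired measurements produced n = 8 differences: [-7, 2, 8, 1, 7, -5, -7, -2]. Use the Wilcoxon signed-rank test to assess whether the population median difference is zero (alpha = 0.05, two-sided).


Step 1: Drop any zero differences (none here) and take |d_i|.
|d| = [7, 2, 8, 1, 7, 5, 7, 2]
Step 2: Midrank |d_i| (ties get averaged ranks).
ranks: |7|->6, |2|->2.5, |8|->8, |1|->1, |7|->6, |5|->4, |7|->6, |2|->2.5
Step 3: Attach original signs; sum ranks with positive sign and with negative sign.
W+ = 2.5 + 8 + 1 + 6 = 17.5
W- = 6 + 4 + 6 + 2.5 = 18.5
(Check: W+ + W- = 36 should equal n(n+1)/2 = 36.)
Step 4: Test statistic W = min(W+, W-) = 17.5.
Step 5: Ties in |d|, so use the tie-corrected normal approximation.
        E[W] = n(n+1)/4 = 8*9/4 = 18.
        Tie groups: |d|=2 (t=2), |d|=7 (t=3); sum(t^3 - t) = 30.
        Var[W] = n(n+1)(2n+1)/24 - sum(t^3-t)/48 = 1224/24 - 30/48 = 50.375.
        z = (W - E[W]) / sqrt(Var[W]) = (17.5 - 18) / 7.0975 = -0.0704.
        Two-sided p = 2*Phi(z) = 0.943838.
Step 6: alpha = 0.05. fail to reject H0.

W+ = 17.5, W- = 18.5, W = min = 17.5, p = 0.943838, fail to reject H0.


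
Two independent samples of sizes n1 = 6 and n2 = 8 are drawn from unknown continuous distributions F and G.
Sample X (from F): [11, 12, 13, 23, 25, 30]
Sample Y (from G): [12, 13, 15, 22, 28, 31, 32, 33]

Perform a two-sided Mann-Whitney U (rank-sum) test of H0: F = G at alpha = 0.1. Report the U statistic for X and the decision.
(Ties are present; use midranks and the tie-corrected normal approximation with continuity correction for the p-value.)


Step 1: Combine and sort all 14 observations; assign midranks.
sorted (value, group): (11,X), (12,X), (12,Y), (13,X), (13,Y), (15,Y), (22,Y), (23,X), (25,X), (28,Y), (30,X), (31,Y), (32,Y), (33,Y)
ranks: 11->1, 12->2.5, 12->2.5, 13->4.5, 13->4.5, 15->6, 22->7, 23->8, 25->9, 28->10, 30->11, 31->12, 32->13, 33->14
Step 2: Rank sum for X: R1 = 1 + 2.5 + 4.5 + 8 + 9 + 11 = 36.
Step 3: U_X = R1 - n1(n1+1)/2 = 36 - 6*7/2 = 36 - 21 = 15.
       U_Y = n1*n2 - U_X = 48 - 15 = 33.
Step 4: Ties are present, so use the tie-corrected normal approximation (with continuity correction) for the p-value.
Step 5: p-value = 0.271435; compare to alpha = 0.1. fail to reject H0.

U_X = 15, p = 0.271435, fail to reject H0 at alpha = 0.1.


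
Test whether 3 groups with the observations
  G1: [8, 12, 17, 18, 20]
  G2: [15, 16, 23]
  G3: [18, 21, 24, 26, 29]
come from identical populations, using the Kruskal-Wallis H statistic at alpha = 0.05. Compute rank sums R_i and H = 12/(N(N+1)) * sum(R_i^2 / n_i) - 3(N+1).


Step 1: Combine all N = 13 observations and assign midranks.
sorted (value, group, rank): (8,G1,1), (12,G1,2), (15,G2,3), (16,G2,4), (17,G1,5), (18,G1,6.5), (18,G3,6.5), (20,G1,8), (21,G3,9), (23,G2,10), (24,G3,11), (26,G3,12), (29,G3,13)
Step 2: Sum ranks within each group.
R_1 = 22.5 (n_1 = 5)
R_2 = 17 (n_2 = 3)
R_3 = 51.5 (n_3 = 5)
Step 3: H = 12/(N(N+1)) * sum(R_i^2/n_i) - 3(N+1)
     = 12/(13*14) * (22.5^2/5 + 17^2/3 + 51.5^2/5) - 3*14
     = 0.065934 * 728.033 - 42
     = 6.002198.
Step 4: Ties present; correction factor C = 1 - 6/(13^3 - 13) = 0.997253. Corrected H = 6.002198 / 0.997253 = 6.018733.
Step 5: Under H0, H ~ chi^2(2); p-value = 0.049323.
Step 6: alpha = 0.05. reject H0.

H = 6.0187, df = 2, p = 0.049323, reject H0.


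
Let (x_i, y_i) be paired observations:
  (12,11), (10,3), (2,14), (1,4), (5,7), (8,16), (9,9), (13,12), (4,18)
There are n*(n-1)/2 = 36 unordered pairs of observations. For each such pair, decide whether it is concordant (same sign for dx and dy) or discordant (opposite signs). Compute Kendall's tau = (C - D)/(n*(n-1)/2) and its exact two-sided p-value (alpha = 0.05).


Step 1: Enumerate the 36 unordered pairs (i,j) with i<j and classify each by sign(x_j-x_i) * sign(y_j-y_i).
  (1,2):dx=-2,dy=-8->C; (1,3):dx=-10,dy=+3->D; (1,4):dx=-11,dy=-7->C; (1,5):dx=-7,dy=-4->C
  (1,6):dx=-4,dy=+5->D; (1,7):dx=-3,dy=-2->C; (1,8):dx=+1,dy=+1->C; (1,9):dx=-8,dy=+7->D
  (2,3):dx=-8,dy=+11->D; (2,4):dx=-9,dy=+1->D; (2,5):dx=-5,dy=+4->D; (2,6):dx=-2,dy=+13->D
  (2,7):dx=-1,dy=+6->D; (2,8):dx=+3,dy=+9->C; (2,9):dx=-6,dy=+15->D; (3,4):dx=-1,dy=-10->C
  (3,5):dx=+3,dy=-7->D; (3,6):dx=+6,dy=+2->C; (3,7):dx=+7,dy=-5->D; (3,8):dx=+11,dy=-2->D
  (3,9):dx=+2,dy=+4->C; (4,5):dx=+4,dy=+3->C; (4,6):dx=+7,dy=+12->C; (4,7):dx=+8,dy=+5->C
  (4,8):dx=+12,dy=+8->C; (4,9):dx=+3,dy=+14->C; (5,6):dx=+3,dy=+9->C; (5,7):dx=+4,dy=+2->C
  (5,8):dx=+8,dy=+5->C; (5,9):dx=-1,dy=+11->D; (6,7):dx=+1,dy=-7->D; (6,8):dx=+5,dy=-4->D
  (6,9):dx=-4,dy=+2->D; (7,8):dx=+4,dy=+3->C; (7,9):dx=-5,dy=+9->D; (8,9):dx=-9,dy=+6->D
Step 2: C = 18, D = 18, total pairs = 36.
Step 3: tau = (C - D)/(n(n-1)/2) = (18 - 18)/36 = 0.000000.
Step 4: Exact two-sided p-value (enumerate n! = 362880 permutations of y under H0): p = 1.000000.
Step 5: alpha = 0.05. fail to reject H0.

tau_b = 0.0000 (C=18, D=18), p = 1.000000, fail to reject H0.


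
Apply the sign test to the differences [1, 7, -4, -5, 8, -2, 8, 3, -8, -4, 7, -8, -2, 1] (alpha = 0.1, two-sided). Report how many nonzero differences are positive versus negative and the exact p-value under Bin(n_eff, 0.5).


Step 1: Discard zero differences. Original n = 14; n_eff = number of nonzero differences = 14.
Nonzero differences (with sign): +1, +7, -4, -5, +8, -2, +8, +3, -8, -4, +7, -8, -2, +1
Step 2: Count signs: positive = 7, negative = 7.
Step 3: Under H0: P(positive) = 0.5, so the number of positives S ~ Bin(14, 0.5).
Step 4: Two-sided exact p-value = sum of Bin(14,0.5) probabilities at or below the observed probability = 1.000000.
Step 5: alpha = 0.1. fail to reject H0.

n_eff = 14, pos = 7, neg = 7, p = 1.000000, fail to reject H0.


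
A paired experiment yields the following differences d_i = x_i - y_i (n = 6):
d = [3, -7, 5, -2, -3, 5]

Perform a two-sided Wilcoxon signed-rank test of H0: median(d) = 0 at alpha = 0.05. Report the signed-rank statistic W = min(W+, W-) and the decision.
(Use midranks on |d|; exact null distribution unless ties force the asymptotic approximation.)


Step 1: Drop any zero differences (none here) and take |d_i|.
|d| = [3, 7, 5, 2, 3, 5]
Step 2: Midrank |d_i| (ties get averaged ranks).
ranks: |3|->2.5, |7|->6, |5|->4.5, |2|->1, |3|->2.5, |5|->4.5
Step 3: Attach original signs; sum ranks with positive sign and with negative sign.
W+ = 2.5 + 4.5 + 4.5 = 11.5
W- = 6 + 1 + 2.5 = 9.5
(Check: W+ + W- = 21 should equal n(n+1)/2 = 21.)
Step 4: Test statistic W = min(W+, W-) = 9.5.
Step 5: Ties in |d|, so use the tie-corrected normal approximation.
        E[W] = n(n+1)/4 = 6*7/4 = 10.5.
        Tie groups: |d|=3 (t=2), |d|=5 (t=2); sum(t^3 - t) = 12.
        Var[W] = n(n+1)(2n+1)/24 - sum(t^3-t)/48 = 546/24 - 12/48 = 22.5.
        z = (W - E[W]) / sqrt(Var[W]) = (9.5 - 10.5) / 4.7434 = -0.2108.
        Two-sided p = 2*Phi(z) = 0.833029.
Step 6: alpha = 0.05. fail to reject H0.

W+ = 11.5, W- = 9.5, W = min = 9.5, p = 0.833029, fail to reject H0.


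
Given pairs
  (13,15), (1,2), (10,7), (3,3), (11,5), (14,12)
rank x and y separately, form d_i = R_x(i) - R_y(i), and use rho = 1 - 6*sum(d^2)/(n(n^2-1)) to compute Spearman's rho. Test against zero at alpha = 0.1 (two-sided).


Step 1: Rank x and y separately (midranks; no ties here).
rank(x): 13->5, 1->1, 10->3, 3->2, 11->4, 14->6
rank(y): 15->6, 2->1, 7->4, 3->2, 5->3, 12->5
Step 2: d_i = R_x(i) - R_y(i); compute d_i^2.
  (5-6)^2=1, (1-1)^2=0, (3-4)^2=1, (2-2)^2=0, (4-3)^2=1, (6-5)^2=1
sum(d^2) = 4.
Step 3: rho = 1 - 6*4 / (6*(6^2 - 1)) = 1 - 24/210 = 0.885714.
Step 4: Under H0, t = rho * sqrt((n-2)/(1-rho^2)) = 3.8158 ~ t(4).
Step 5: Two-sided p-value from the t-distribution with 4 df = 0.018845.
Step 6: alpha = 0.1. reject H0.

rho = 0.8857, p = 0.018845, reject H0 at alpha = 0.1.


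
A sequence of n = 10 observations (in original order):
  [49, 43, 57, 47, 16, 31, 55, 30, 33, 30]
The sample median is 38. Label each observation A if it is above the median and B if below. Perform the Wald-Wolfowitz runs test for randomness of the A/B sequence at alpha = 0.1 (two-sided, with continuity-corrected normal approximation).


Step 1: Compute median = 38; label A = above, B = below.
Labels in order: AAAABBABBB  (n_A = 5, n_B = 5)
Step 2: Count runs R = 4.
Step 3: Under H0 (random ordering), E[R] = 2*n_A*n_B/(n_A+n_B) + 1 = 2*5*5/10 + 1 = 6.0000.
        Var[R] = 2*n_A*n_B*(2*n_A*n_B - n_A - n_B) / ((n_A+n_B)^2 * (n_A+n_B-1)) = 2000/900 = 2.2222.
        SD[R] = 1.4907.
Step 4: Continuity-corrected z = (R + 0.5 - E[R]) / SD[R] = (4 + 0.5 - 6.0000) / 1.4907 = -1.0062.
Step 5: Two-sided p-value via normal approximation = 2*(1 - Phi(|z|)) = 0.314305.
Step 6: alpha = 0.1. fail to reject H0.

R = 4, z = -1.0062, p = 0.314305, fail to reject H0.


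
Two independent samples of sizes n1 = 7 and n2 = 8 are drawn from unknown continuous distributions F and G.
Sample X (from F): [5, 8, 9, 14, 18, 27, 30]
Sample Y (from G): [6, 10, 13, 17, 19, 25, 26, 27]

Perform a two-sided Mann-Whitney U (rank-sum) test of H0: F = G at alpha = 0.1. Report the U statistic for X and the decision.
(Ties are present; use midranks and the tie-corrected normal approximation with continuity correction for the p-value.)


Step 1: Combine and sort all 15 observations; assign midranks.
sorted (value, group): (5,X), (6,Y), (8,X), (9,X), (10,Y), (13,Y), (14,X), (17,Y), (18,X), (19,Y), (25,Y), (26,Y), (27,X), (27,Y), (30,X)
ranks: 5->1, 6->2, 8->3, 9->4, 10->5, 13->6, 14->7, 17->8, 18->9, 19->10, 25->11, 26->12, 27->13.5, 27->13.5, 30->15
Step 2: Rank sum for X: R1 = 1 + 3 + 4 + 7 + 9 + 13.5 + 15 = 52.5.
Step 3: U_X = R1 - n1(n1+1)/2 = 52.5 - 7*8/2 = 52.5 - 28 = 24.5.
       U_Y = n1*n2 - U_X = 56 - 24.5 = 31.5.
Step 4: Ties are present, so use the tie-corrected normal approximation (with continuity correction) for the p-value.
Step 5: p-value = 0.728221; compare to alpha = 0.1. fail to reject H0.

U_X = 24.5, p = 0.728221, fail to reject H0 at alpha = 0.1.


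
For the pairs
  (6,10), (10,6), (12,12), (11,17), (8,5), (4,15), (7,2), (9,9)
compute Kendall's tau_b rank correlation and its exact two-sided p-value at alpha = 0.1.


Step 1: Enumerate the 28 unordered pairs (i,j) with i<j and classify each by sign(x_j-x_i) * sign(y_j-y_i).
  (1,2):dx=+4,dy=-4->D; (1,3):dx=+6,dy=+2->C; (1,4):dx=+5,dy=+7->C; (1,5):dx=+2,dy=-5->D
  (1,6):dx=-2,dy=+5->D; (1,7):dx=+1,dy=-8->D; (1,8):dx=+3,dy=-1->D; (2,3):dx=+2,dy=+6->C
  (2,4):dx=+1,dy=+11->C; (2,5):dx=-2,dy=-1->C; (2,6):dx=-6,dy=+9->D; (2,7):dx=-3,dy=-4->C
  (2,8):dx=-1,dy=+3->D; (3,4):dx=-1,dy=+5->D; (3,5):dx=-4,dy=-7->C; (3,6):dx=-8,dy=+3->D
  (3,7):dx=-5,dy=-10->C; (3,8):dx=-3,dy=-3->C; (4,5):dx=-3,dy=-12->C; (4,6):dx=-7,dy=-2->C
  (4,7):dx=-4,dy=-15->C; (4,8):dx=-2,dy=-8->C; (5,6):dx=-4,dy=+10->D; (5,7):dx=-1,dy=-3->C
  (5,8):dx=+1,dy=+4->C; (6,7):dx=+3,dy=-13->D; (6,8):dx=+5,dy=-6->D; (7,8):dx=+2,dy=+7->C
Step 2: C = 16, D = 12, total pairs = 28.
Step 3: tau = (C - D)/(n(n-1)/2) = (16 - 12)/28 = 0.142857.
Step 4: Exact two-sided p-value (enumerate n! = 40320 permutations of y under H0): p = 0.719544.
Step 5: alpha = 0.1. fail to reject H0.

tau_b = 0.1429 (C=16, D=12), p = 0.719544, fail to reject H0.


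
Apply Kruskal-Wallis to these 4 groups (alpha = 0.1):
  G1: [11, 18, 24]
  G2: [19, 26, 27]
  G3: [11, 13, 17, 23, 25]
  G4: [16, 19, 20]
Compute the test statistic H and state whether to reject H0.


Step 1: Combine all N = 14 observations and assign midranks.
sorted (value, group, rank): (11,G1,1.5), (11,G3,1.5), (13,G3,3), (16,G4,4), (17,G3,5), (18,G1,6), (19,G2,7.5), (19,G4,7.5), (20,G4,9), (23,G3,10), (24,G1,11), (25,G3,12), (26,G2,13), (27,G2,14)
Step 2: Sum ranks within each group.
R_1 = 18.5 (n_1 = 3)
R_2 = 34.5 (n_2 = 3)
R_3 = 31.5 (n_3 = 5)
R_4 = 20.5 (n_4 = 3)
Step 3: H = 12/(N(N+1)) * sum(R_i^2/n_i) - 3(N+1)
     = 12/(14*15) * (18.5^2/3 + 34.5^2/3 + 31.5^2/5 + 20.5^2/3) - 3*15
     = 0.057143 * 849.367 - 45
     = 3.535238.
Step 4: Ties present; correction factor C = 1 - 12/(14^3 - 14) = 0.995604. Corrected H = 3.535238 / 0.995604 = 3.550846.
Step 5: Under H0, H ~ chi^2(3); p-value = 0.314227.
Step 6: alpha = 0.1. fail to reject H0.

H = 3.5508, df = 3, p = 0.314227, fail to reject H0.


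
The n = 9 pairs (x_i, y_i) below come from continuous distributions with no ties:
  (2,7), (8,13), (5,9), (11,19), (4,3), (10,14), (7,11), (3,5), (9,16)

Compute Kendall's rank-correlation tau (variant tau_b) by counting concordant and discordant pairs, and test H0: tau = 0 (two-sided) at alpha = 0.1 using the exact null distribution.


Step 1: Enumerate the 36 unordered pairs (i,j) with i<j and classify each by sign(x_j-x_i) * sign(y_j-y_i).
  (1,2):dx=+6,dy=+6->C; (1,3):dx=+3,dy=+2->C; (1,4):dx=+9,dy=+12->C; (1,5):dx=+2,dy=-4->D
  (1,6):dx=+8,dy=+7->C; (1,7):dx=+5,dy=+4->C; (1,8):dx=+1,dy=-2->D; (1,9):dx=+7,dy=+9->C
  (2,3):dx=-3,dy=-4->C; (2,4):dx=+3,dy=+6->C; (2,5):dx=-4,dy=-10->C; (2,6):dx=+2,dy=+1->C
  (2,7):dx=-1,dy=-2->C; (2,8):dx=-5,dy=-8->C; (2,9):dx=+1,dy=+3->C; (3,4):dx=+6,dy=+10->C
  (3,5):dx=-1,dy=-6->C; (3,6):dx=+5,dy=+5->C; (3,7):dx=+2,dy=+2->C; (3,8):dx=-2,dy=-4->C
  (3,9):dx=+4,dy=+7->C; (4,5):dx=-7,dy=-16->C; (4,6):dx=-1,dy=-5->C; (4,7):dx=-4,dy=-8->C
  (4,8):dx=-8,dy=-14->C; (4,9):dx=-2,dy=-3->C; (5,6):dx=+6,dy=+11->C; (5,7):dx=+3,dy=+8->C
  (5,8):dx=-1,dy=+2->D; (5,9):dx=+5,dy=+13->C; (6,7):dx=-3,dy=-3->C; (6,8):dx=-7,dy=-9->C
  (6,9):dx=-1,dy=+2->D; (7,8):dx=-4,dy=-6->C; (7,9):dx=+2,dy=+5->C; (8,9):dx=+6,dy=+11->C
Step 2: C = 32, D = 4, total pairs = 36.
Step 3: tau = (C - D)/(n(n-1)/2) = (32 - 4)/36 = 0.777778.
Step 4: Exact two-sided p-value (enumerate n! = 362880 permutations of y under H0): p = 0.002425.
Step 5: alpha = 0.1. reject H0.

tau_b = 0.7778 (C=32, D=4), p = 0.002425, reject H0.


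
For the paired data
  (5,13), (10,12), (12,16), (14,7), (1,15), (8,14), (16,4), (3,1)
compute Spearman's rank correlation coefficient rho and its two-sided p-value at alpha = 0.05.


Step 1: Rank x and y separately (midranks; no ties here).
rank(x): 5->3, 10->5, 12->6, 14->7, 1->1, 8->4, 16->8, 3->2
rank(y): 13->5, 12->4, 16->8, 7->3, 15->7, 14->6, 4->2, 1->1
Step 2: d_i = R_x(i) - R_y(i); compute d_i^2.
  (3-5)^2=4, (5-4)^2=1, (6-8)^2=4, (7-3)^2=16, (1-7)^2=36, (4-6)^2=4, (8-2)^2=36, (2-1)^2=1
sum(d^2) = 102.
Step 3: rho = 1 - 6*102 / (8*(8^2 - 1)) = 1 - 612/504 = -0.214286.
Step 4: Under H0, t = rho * sqrt((n-2)/(1-rho^2)) = -0.5374 ~ t(6).
Step 5: Two-sided p-value from the t-distribution with 6 df = 0.610344.
Step 6: alpha = 0.05. fail to reject H0.

rho = -0.2143, p = 0.610344, fail to reject H0 at alpha = 0.05.


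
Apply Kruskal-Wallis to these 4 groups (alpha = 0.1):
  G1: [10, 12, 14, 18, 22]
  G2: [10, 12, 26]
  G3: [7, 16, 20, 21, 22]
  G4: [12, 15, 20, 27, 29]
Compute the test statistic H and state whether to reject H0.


Step 1: Combine all N = 18 observations and assign midranks.
sorted (value, group, rank): (7,G3,1), (10,G1,2.5), (10,G2,2.5), (12,G1,5), (12,G2,5), (12,G4,5), (14,G1,7), (15,G4,8), (16,G3,9), (18,G1,10), (20,G3,11.5), (20,G4,11.5), (21,G3,13), (22,G1,14.5), (22,G3,14.5), (26,G2,16), (27,G4,17), (29,G4,18)
Step 2: Sum ranks within each group.
R_1 = 39 (n_1 = 5)
R_2 = 23.5 (n_2 = 3)
R_3 = 49 (n_3 = 5)
R_4 = 59.5 (n_4 = 5)
Step 3: H = 12/(N(N+1)) * sum(R_i^2/n_i) - 3(N+1)
     = 12/(18*19) * (39^2/5 + 23.5^2/3 + 49^2/5 + 59.5^2/5) - 3*19
     = 0.035088 * 1676.53 - 57
     = 1.825731.
Step 4: Ties present; correction factor C = 1 - 42/(18^3 - 18) = 0.992776. Corrected H = 1.825731 / 0.992776 = 1.839016.
Step 5: Under H0, H ~ chi^2(3); p-value = 0.606482.
Step 6: alpha = 0.1. fail to reject H0.

H = 1.8390, df = 3, p = 0.606482, fail to reject H0.


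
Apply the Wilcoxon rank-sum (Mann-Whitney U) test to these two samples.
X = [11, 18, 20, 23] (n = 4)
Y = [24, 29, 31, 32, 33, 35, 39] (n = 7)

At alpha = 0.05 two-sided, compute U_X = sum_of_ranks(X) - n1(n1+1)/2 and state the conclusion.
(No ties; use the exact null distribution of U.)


Step 1: Combine and sort all 11 observations; assign midranks.
sorted (value, group): (11,X), (18,X), (20,X), (23,X), (24,Y), (29,Y), (31,Y), (32,Y), (33,Y), (35,Y), (39,Y)
ranks: 11->1, 18->2, 20->3, 23->4, 24->5, 29->6, 31->7, 32->8, 33->9, 35->10, 39->11
Step 2: Rank sum for X: R1 = 1 + 2 + 3 + 4 = 10.
Step 3: U_X = R1 - n1(n1+1)/2 = 10 - 4*5/2 = 10 - 10 = 0.
       U_Y = n1*n2 - U_X = 28 - 0 = 28.
Step 4: No ties, so the exact null distribution of U (based on enumerating the C(11,4) = 330 equally likely rank assignments) gives the two-sided p-value.
Step 5: p-value = 0.006061; compare to alpha = 0.05. reject H0.

U_X = 0, p = 0.006061, reject H0 at alpha = 0.05.


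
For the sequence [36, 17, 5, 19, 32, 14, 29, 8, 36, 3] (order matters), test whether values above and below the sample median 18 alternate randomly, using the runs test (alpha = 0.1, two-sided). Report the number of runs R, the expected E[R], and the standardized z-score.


Step 1: Compute median = 18; label A = above, B = below.
Labels in order: ABBAABABAB  (n_A = 5, n_B = 5)
Step 2: Count runs R = 8.
Step 3: Under H0 (random ordering), E[R] = 2*n_A*n_B/(n_A+n_B) + 1 = 2*5*5/10 + 1 = 6.0000.
        Var[R] = 2*n_A*n_B*(2*n_A*n_B - n_A - n_B) / ((n_A+n_B)^2 * (n_A+n_B-1)) = 2000/900 = 2.2222.
        SD[R] = 1.4907.
Step 4: Continuity-corrected z = (R - 0.5 - E[R]) / SD[R] = (8 - 0.5 - 6.0000) / 1.4907 = 1.0062.
Step 5: Two-sided p-value via normal approximation = 2*(1 - Phi(|z|)) = 0.314305.
Step 6: alpha = 0.1. fail to reject H0.

R = 8, z = 1.0062, p = 0.314305, fail to reject H0.


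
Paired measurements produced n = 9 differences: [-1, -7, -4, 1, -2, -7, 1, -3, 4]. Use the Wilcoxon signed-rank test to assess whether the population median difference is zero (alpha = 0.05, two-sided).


Step 1: Drop any zero differences (none here) and take |d_i|.
|d| = [1, 7, 4, 1, 2, 7, 1, 3, 4]
Step 2: Midrank |d_i| (ties get averaged ranks).
ranks: |1|->2, |7|->8.5, |4|->6.5, |1|->2, |2|->4, |7|->8.5, |1|->2, |3|->5, |4|->6.5
Step 3: Attach original signs; sum ranks with positive sign and with negative sign.
W+ = 2 + 2 + 6.5 = 10.5
W- = 2 + 8.5 + 6.5 + 4 + 8.5 + 5 = 34.5
(Check: W+ + W- = 45 should equal n(n+1)/2 = 45.)
Step 4: Test statistic W = min(W+, W-) = 10.5.
Step 5: Ties in |d|, so use the tie-corrected normal approximation.
        E[W] = n(n+1)/4 = 9*10/4 = 22.5.
        Tie groups: |d|=1 (t=3), |d|=4 (t=2), |d|=7 (t=2); sum(t^3 - t) = 36.
        Var[W] = n(n+1)(2n+1)/24 - sum(t^3-t)/48 = 1710/24 - 36/48 = 70.5.
        z = (W - E[W]) / sqrt(Var[W]) = (10.5 - 22.5) / 8.3964 = -1.4292.
        Two-sided p = 2*Phi(z) = 0.152953.
Step 6: alpha = 0.05. fail to reject H0.

W+ = 10.5, W- = 34.5, W = min = 10.5, p = 0.152953, fail to reject H0.


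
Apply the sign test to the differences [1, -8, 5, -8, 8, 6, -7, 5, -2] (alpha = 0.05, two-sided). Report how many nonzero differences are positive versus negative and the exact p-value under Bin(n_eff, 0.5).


Step 1: Discard zero differences. Original n = 9; n_eff = number of nonzero differences = 9.
Nonzero differences (with sign): +1, -8, +5, -8, +8, +6, -7, +5, -2
Step 2: Count signs: positive = 5, negative = 4.
Step 3: Under H0: P(positive) = 0.5, so the number of positives S ~ Bin(9, 0.5).
Step 4: Two-sided exact p-value = sum of Bin(9,0.5) probabilities at or below the observed probability = 1.000000.
Step 5: alpha = 0.05. fail to reject H0.

n_eff = 9, pos = 5, neg = 4, p = 1.000000, fail to reject H0.


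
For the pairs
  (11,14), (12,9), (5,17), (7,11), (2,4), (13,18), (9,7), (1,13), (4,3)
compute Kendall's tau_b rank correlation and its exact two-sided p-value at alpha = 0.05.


Step 1: Enumerate the 36 unordered pairs (i,j) with i<j and classify each by sign(x_j-x_i) * sign(y_j-y_i).
  (1,2):dx=+1,dy=-5->D; (1,3):dx=-6,dy=+3->D; (1,4):dx=-4,dy=-3->C; (1,5):dx=-9,dy=-10->C
  (1,6):dx=+2,dy=+4->C; (1,7):dx=-2,dy=-7->C; (1,8):dx=-10,dy=-1->C; (1,9):dx=-7,dy=-11->C
  (2,3):dx=-7,dy=+8->D; (2,4):dx=-5,dy=+2->D; (2,5):dx=-10,dy=-5->C; (2,6):dx=+1,dy=+9->C
  (2,7):dx=-3,dy=-2->C; (2,8):dx=-11,dy=+4->D; (2,9):dx=-8,dy=-6->C; (3,4):dx=+2,dy=-6->D
  (3,5):dx=-3,dy=-13->C; (3,6):dx=+8,dy=+1->C; (3,7):dx=+4,dy=-10->D; (3,8):dx=-4,dy=-4->C
  (3,9):dx=-1,dy=-14->C; (4,5):dx=-5,dy=-7->C; (4,6):dx=+6,dy=+7->C; (4,7):dx=+2,dy=-4->D
  (4,8):dx=-6,dy=+2->D; (4,9):dx=-3,dy=-8->C; (5,6):dx=+11,dy=+14->C; (5,7):dx=+7,dy=+3->C
  (5,8):dx=-1,dy=+9->D; (5,9):dx=+2,dy=-1->D; (6,7):dx=-4,dy=-11->C; (6,8):dx=-12,dy=-5->C
  (6,9):dx=-9,dy=-15->C; (7,8):dx=-8,dy=+6->D; (7,9):dx=-5,dy=-4->C; (8,9):dx=+3,dy=-10->D
Step 2: C = 23, D = 13, total pairs = 36.
Step 3: tau = (C - D)/(n(n-1)/2) = (23 - 13)/36 = 0.277778.
Step 4: Exact two-sided p-value (enumerate n! = 362880 permutations of y under H0): p = 0.358488.
Step 5: alpha = 0.05. fail to reject H0.

tau_b = 0.2778 (C=23, D=13), p = 0.358488, fail to reject H0.


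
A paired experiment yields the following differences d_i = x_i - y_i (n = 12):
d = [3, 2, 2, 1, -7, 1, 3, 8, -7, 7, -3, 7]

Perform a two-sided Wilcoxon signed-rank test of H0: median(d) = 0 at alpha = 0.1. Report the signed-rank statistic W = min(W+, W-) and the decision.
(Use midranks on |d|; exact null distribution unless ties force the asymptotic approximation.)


Step 1: Drop any zero differences (none here) and take |d_i|.
|d| = [3, 2, 2, 1, 7, 1, 3, 8, 7, 7, 3, 7]
Step 2: Midrank |d_i| (ties get averaged ranks).
ranks: |3|->6, |2|->3.5, |2|->3.5, |1|->1.5, |7|->9.5, |1|->1.5, |3|->6, |8|->12, |7|->9.5, |7|->9.5, |3|->6, |7|->9.5
Step 3: Attach original signs; sum ranks with positive sign and with negative sign.
W+ = 6 + 3.5 + 3.5 + 1.5 + 1.5 + 6 + 12 + 9.5 + 9.5 = 53
W- = 9.5 + 9.5 + 6 = 25
(Check: W+ + W- = 78 should equal n(n+1)/2 = 78.)
Step 4: Test statistic W = min(W+, W-) = 25.
Step 5: Ties in |d|, so use the tie-corrected normal approximation.
        E[W] = n(n+1)/4 = 12*13/4 = 39.
        Tie groups: |d|=1 (t=2), |d|=2 (t=2), |d|=3 (t=3), |d|=7 (t=4); sum(t^3 - t) = 96.
        Var[W] = n(n+1)(2n+1)/24 - sum(t^3-t)/48 = 3900/24 - 96/48 = 160.5.
        z = (W - E[W]) / sqrt(Var[W]) = (25 - 39) / 12.6689 = -1.1051.
        Two-sided p = 2*Phi(z) = 0.269128.
Step 6: alpha = 0.1. fail to reject H0.

W+ = 53, W- = 25, W = min = 25, p = 0.269128, fail to reject H0.


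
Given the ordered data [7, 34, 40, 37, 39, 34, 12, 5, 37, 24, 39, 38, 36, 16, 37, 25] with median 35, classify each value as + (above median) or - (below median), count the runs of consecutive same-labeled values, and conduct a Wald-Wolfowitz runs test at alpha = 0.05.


Step 1: Compute median = 35; label A = above, B = below.
Labels in order: BBAAABBBABAAABAB  (n_A = 8, n_B = 8)
Step 2: Count runs R = 9.
Step 3: Under H0 (random ordering), E[R] = 2*n_A*n_B/(n_A+n_B) + 1 = 2*8*8/16 + 1 = 9.0000.
        Var[R] = 2*n_A*n_B*(2*n_A*n_B - n_A - n_B) / ((n_A+n_B)^2 * (n_A+n_B-1)) = 14336/3840 = 3.7333.
        SD[R] = 1.9322.
Step 4: R = E[R], so z = 0 with no continuity correction.
Step 5: Two-sided p-value via normal approximation = 2*(1 - Phi(|z|)) = 1.000000.
Step 6: alpha = 0.05. fail to reject H0.

R = 9, z = 0.0000, p = 1.000000, fail to reject H0.


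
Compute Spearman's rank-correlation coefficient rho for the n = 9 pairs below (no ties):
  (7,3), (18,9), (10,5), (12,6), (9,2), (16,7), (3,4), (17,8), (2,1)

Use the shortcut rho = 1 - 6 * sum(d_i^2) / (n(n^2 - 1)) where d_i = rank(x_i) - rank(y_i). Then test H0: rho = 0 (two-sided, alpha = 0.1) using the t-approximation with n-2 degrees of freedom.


Step 1: Rank x and y separately (midranks; no ties here).
rank(x): 7->3, 18->9, 10->5, 12->6, 9->4, 16->7, 3->2, 17->8, 2->1
rank(y): 3->3, 9->9, 5->5, 6->6, 2->2, 7->7, 4->4, 8->8, 1->1
Step 2: d_i = R_x(i) - R_y(i); compute d_i^2.
  (3-3)^2=0, (9-9)^2=0, (5-5)^2=0, (6-6)^2=0, (4-2)^2=4, (7-7)^2=0, (2-4)^2=4, (8-8)^2=0, (1-1)^2=0
sum(d^2) = 8.
Step 3: rho = 1 - 6*8 / (9*(9^2 - 1)) = 1 - 48/720 = 0.933333.
Step 4: Under H0, t = rho * sqrt((n-2)/(1-rho^2)) = 6.8783 ~ t(7).
Step 5: Two-sided p-value from the t-distribution with 7 df = 0.000236.
Step 6: alpha = 0.1. reject H0.

rho = 0.9333, p = 0.000236, reject H0 at alpha = 0.1.


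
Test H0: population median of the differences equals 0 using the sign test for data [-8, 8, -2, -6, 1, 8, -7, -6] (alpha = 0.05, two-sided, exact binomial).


Step 1: Discard zero differences. Original n = 8; n_eff = number of nonzero differences = 8.
Nonzero differences (with sign): -8, +8, -2, -6, +1, +8, -7, -6
Step 2: Count signs: positive = 3, negative = 5.
Step 3: Under H0: P(positive) = 0.5, so the number of positives S ~ Bin(8, 0.5).
Step 4: Two-sided exact p-value = sum of Bin(8,0.5) probabilities at or below the observed probability = 0.726562.
Step 5: alpha = 0.05. fail to reject H0.

n_eff = 8, pos = 3, neg = 5, p = 0.726562, fail to reject H0.


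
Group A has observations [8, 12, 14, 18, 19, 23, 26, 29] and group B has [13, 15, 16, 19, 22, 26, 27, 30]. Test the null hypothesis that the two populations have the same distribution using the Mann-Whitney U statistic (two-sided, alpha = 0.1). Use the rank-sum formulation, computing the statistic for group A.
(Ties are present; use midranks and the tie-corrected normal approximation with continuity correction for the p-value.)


Step 1: Combine and sort all 16 observations; assign midranks.
sorted (value, group): (8,X), (12,X), (13,Y), (14,X), (15,Y), (16,Y), (18,X), (19,X), (19,Y), (22,Y), (23,X), (26,X), (26,Y), (27,Y), (29,X), (30,Y)
ranks: 8->1, 12->2, 13->3, 14->4, 15->5, 16->6, 18->7, 19->8.5, 19->8.5, 22->10, 23->11, 26->12.5, 26->12.5, 27->14, 29->15, 30->16
Step 2: Rank sum for X: R1 = 1 + 2 + 4 + 7 + 8.5 + 11 + 12.5 + 15 = 61.
Step 3: U_X = R1 - n1(n1+1)/2 = 61 - 8*9/2 = 61 - 36 = 25.
       U_Y = n1*n2 - U_X = 64 - 25 = 39.
Step 4: Ties are present, so use the tie-corrected normal approximation (with continuity correction) for the p-value.
Step 5: p-value = 0.494201; compare to alpha = 0.1. fail to reject H0.

U_X = 25, p = 0.494201, fail to reject H0 at alpha = 0.1.


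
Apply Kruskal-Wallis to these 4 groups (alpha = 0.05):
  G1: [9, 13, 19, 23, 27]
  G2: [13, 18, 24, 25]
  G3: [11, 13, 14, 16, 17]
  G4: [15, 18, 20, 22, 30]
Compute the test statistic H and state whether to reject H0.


Step 1: Combine all N = 19 observations and assign midranks.
sorted (value, group, rank): (9,G1,1), (11,G3,2), (13,G1,4), (13,G2,4), (13,G3,4), (14,G3,6), (15,G4,7), (16,G3,8), (17,G3,9), (18,G2,10.5), (18,G4,10.5), (19,G1,12), (20,G4,13), (22,G4,14), (23,G1,15), (24,G2,16), (25,G2,17), (27,G1,18), (30,G4,19)
Step 2: Sum ranks within each group.
R_1 = 50 (n_1 = 5)
R_2 = 47.5 (n_2 = 4)
R_3 = 29 (n_3 = 5)
R_4 = 63.5 (n_4 = 5)
Step 3: H = 12/(N(N+1)) * sum(R_i^2/n_i) - 3(N+1)
     = 12/(19*20) * (50^2/5 + 47.5^2/4 + 29^2/5 + 63.5^2/5) - 3*20
     = 0.031579 * 2038.71 - 60
     = 4.380395.
Step 4: Ties present; correction factor C = 1 - 30/(19^3 - 19) = 0.995614. Corrected H = 4.380395 / 0.995614 = 4.399692.
Step 5: Under H0, H ~ chi^2(3); p-value = 0.221414.
Step 6: alpha = 0.05. fail to reject H0.

H = 4.3997, df = 3, p = 0.221414, fail to reject H0.


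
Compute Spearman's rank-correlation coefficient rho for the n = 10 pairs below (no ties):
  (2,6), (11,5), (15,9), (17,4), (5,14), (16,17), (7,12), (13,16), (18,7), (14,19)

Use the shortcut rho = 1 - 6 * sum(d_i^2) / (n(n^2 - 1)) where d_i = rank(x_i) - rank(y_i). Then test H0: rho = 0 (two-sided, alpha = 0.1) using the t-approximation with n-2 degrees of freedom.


Step 1: Rank x and y separately (midranks; no ties here).
rank(x): 2->1, 11->4, 15->7, 17->9, 5->2, 16->8, 7->3, 13->5, 18->10, 14->6
rank(y): 6->3, 5->2, 9->5, 4->1, 14->7, 17->9, 12->6, 16->8, 7->4, 19->10
Step 2: d_i = R_x(i) - R_y(i); compute d_i^2.
  (1-3)^2=4, (4-2)^2=4, (7-5)^2=4, (9-1)^2=64, (2-7)^2=25, (8-9)^2=1, (3-6)^2=9, (5-8)^2=9, (10-4)^2=36, (6-10)^2=16
sum(d^2) = 172.
Step 3: rho = 1 - 6*172 / (10*(10^2 - 1)) = 1 - 1032/990 = -0.042424.
Step 4: Under H0, t = rho * sqrt((n-2)/(1-rho^2)) = -0.1201 ~ t(8).
Step 5: Two-sided p-value from the t-distribution with 8 df = 0.907364.
Step 6: alpha = 0.1. fail to reject H0.

rho = -0.0424, p = 0.907364, fail to reject H0 at alpha = 0.1.


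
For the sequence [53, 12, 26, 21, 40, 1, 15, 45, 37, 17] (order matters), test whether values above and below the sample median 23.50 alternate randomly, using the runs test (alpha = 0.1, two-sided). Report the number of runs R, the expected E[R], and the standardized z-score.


Step 1: Compute median = 23.50; label A = above, B = below.
Labels in order: ABABABBAAB  (n_A = 5, n_B = 5)
Step 2: Count runs R = 8.
Step 3: Under H0 (random ordering), E[R] = 2*n_A*n_B/(n_A+n_B) + 1 = 2*5*5/10 + 1 = 6.0000.
        Var[R] = 2*n_A*n_B*(2*n_A*n_B - n_A - n_B) / ((n_A+n_B)^2 * (n_A+n_B-1)) = 2000/900 = 2.2222.
        SD[R] = 1.4907.
Step 4: Continuity-corrected z = (R - 0.5 - E[R]) / SD[R] = (8 - 0.5 - 6.0000) / 1.4907 = 1.0062.
Step 5: Two-sided p-value via normal approximation = 2*(1 - Phi(|z|)) = 0.314305.
Step 6: alpha = 0.1. fail to reject H0.

R = 8, z = 1.0062, p = 0.314305, fail to reject H0.


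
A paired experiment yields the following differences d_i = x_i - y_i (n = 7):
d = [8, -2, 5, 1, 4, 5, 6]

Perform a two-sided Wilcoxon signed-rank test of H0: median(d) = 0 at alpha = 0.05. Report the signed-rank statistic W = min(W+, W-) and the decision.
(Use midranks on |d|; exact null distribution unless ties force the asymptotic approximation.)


Step 1: Drop any zero differences (none here) and take |d_i|.
|d| = [8, 2, 5, 1, 4, 5, 6]
Step 2: Midrank |d_i| (ties get averaged ranks).
ranks: |8|->7, |2|->2, |5|->4.5, |1|->1, |4|->3, |5|->4.5, |6|->6
Step 3: Attach original signs; sum ranks with positive sign and with negative sign.
W+ = 7 + 4.5 + 1 + 3 + 4.5 + 6 = 26
W- = 2 = 2
(Check: W+ + W- = 28 should equal n(n+1)/2 = 28.)
Step 4: Test statistic W = min(W+, W-) = 2.
Step 5: Ties in |d|, so use the tie-corrected normal approximation.
        E[W] = n(n+1)/4 = 7*8/4 = 14.
        Tie groups: |d|=5 (t=2); sum(t^3 - t) = 6.
        Var[W] = n(n+1)(2n+1)/24 - sum(t^3-t)/48 = 840/24 - 6/48 = 34.875.
        z = (W - E[W]) / sqrt(Var[W]) = (2 - 14) / 5.9055 = -2.0320.
        Two-sided p = 2*Phi(z) = 0.042153.
Step 6: alpha = 0.05. reject H0.

W+ = 26, W- = 2, W = min = 2, p = 0.042153, reject H0.


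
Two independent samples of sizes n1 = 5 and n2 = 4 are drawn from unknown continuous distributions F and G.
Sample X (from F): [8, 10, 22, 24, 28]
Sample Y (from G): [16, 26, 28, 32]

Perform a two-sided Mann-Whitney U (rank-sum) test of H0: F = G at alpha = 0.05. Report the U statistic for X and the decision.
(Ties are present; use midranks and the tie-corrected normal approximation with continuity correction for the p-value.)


Step 1: Combine and sort all 9 observations; assign midranks.
sorted (value, group): (8,X), (10,X), (16,Y), (22,X), (24,X), (26,Y), (28,X), (28,Y), (32,Y)
ranks: 8->1, 10->2, 16->3, 22->4, 24->5, 26->6, 28->7.5, 28->7.5, 32->9
Step 2: Rank sum for X: R1 = 1 + 2 + 4 + 5 + 7.5 = 19.5.
Step 3: U_X = R1 - n1(n1+1)/2 = 19.5 - 5*6/2 = 19.5 - 15 = 4.5.
       U_Y = n1*n2 - U_X = 20 - 4.5 = 15.5.
Step 4: Ties are present, so use the tie-corrected normal approximation (with continuity correction) for the p-value.
Step 5: p-value = 0.218742; compare to alpha = 0.05. fail to reject H0.

U_X = 4.5, p = 0.218742, fail to reject H0 at alpha = 0.05.


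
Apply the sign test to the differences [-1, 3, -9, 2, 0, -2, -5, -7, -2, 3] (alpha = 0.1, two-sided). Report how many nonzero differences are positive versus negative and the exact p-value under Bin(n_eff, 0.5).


Step 1: Discard zero differences. Original n = 10; n_eff = number of nonzero differences = 9.
Nonzero differences (with sign): -1, +3, -9, +2, -2, -5, -7, -2, +3
Step 2: Count signs: positive = 3, negative = 6.
Step 3: Under H0: P(positive) = 0.5, so the number of positives S ~ Bin(9, 0.5).
Step 4: Two-sided exact p-value = sum of Bin(9,0.5) probabilities at or below the observed probability = 0.507812.
Step 5: alpha = 0.1. fail to reject H0.

n_eff = 9, pos = 3, neg = 6, p = 0.507812, fail to reject H0.


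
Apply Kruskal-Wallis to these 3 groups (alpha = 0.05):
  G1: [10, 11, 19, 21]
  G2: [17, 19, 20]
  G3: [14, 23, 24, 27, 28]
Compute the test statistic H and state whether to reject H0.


Step 1: Combine all N = 12 observations and assign midranks.
sorted (value, group, rank): (10,G1,1), (11,G1,2), (14,G3,3), (17,G2,4), (19,G1,5.5), (19,G2,5.5), (20,G2,7), (21,G1,8), (23,G3,9), (24,G3,10), (27,G3,11), (28,G3,12)
Step 2: Sum ranks within each group.
R_1 = 16.5 (n_1 = 4)
R_2 = 16.5 (n_2 = 3)
R_3 = 45 (n_3 = 5)
Step 3: H = 12/(N(N+1)) * sum(R_i^2/n_i) - 3(N+1)
     = 12/(12*13) * (16.5^2/4 + 16.5^2/3 + 45^2/5) - 3*13
     = 0.076923 * 563.812 - 39
     = 4.370192.
Step 4: Ties present; correction factor C = 1 - 6/(12^3 - 12) = 0.996503. Corrected H = 4.370192 / 0.996503 = 4.385526.
Step 5: Under H0, H ~ chi^2(2); p-value = 0.111608.
Step 6: alpha = 0.05. fail to reject H0.

H = 4.3855, df = 2, p = 0.111608, fail to reject H0.


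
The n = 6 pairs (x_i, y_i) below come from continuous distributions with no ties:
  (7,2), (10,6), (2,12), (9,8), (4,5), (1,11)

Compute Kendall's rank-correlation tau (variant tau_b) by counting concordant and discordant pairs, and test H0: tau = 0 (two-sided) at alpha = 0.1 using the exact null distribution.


Step 1: Enumerate the 15 unordered pairs (i,j) with i<j and classify each by sign(x_j-x_i) * sign(y_j-y_i).
  (1,2):dx=+3,dy=+4->C; (1,3):dx=-5,dy=+10->D; (1,4):dx=+2,dy=+6->C; (1,5):dx=-3,dy=+3->D
  (1,6):dx=-6,dy=+9->D; (2,3):dx=-8,dy=+6->D; (2,4):dx=-1,dy=+2->D; (2,5):dx=-6,dy=-1->C
  (2,6):dx=-9,dy=+5->D; (3,4):dx=+7,dy=-4->D; (3,5):dx=+2,dy=-7->D; (3,6):dx=-1,dy=-1->C
  (4,5):dx=-5,dy=-3->C; (4,6):dx=-8,dy=+3->D; (5,6):dx=-3,dy=+6->D
Step 2: C = 5, D = 10, total pairs = 15.
Step 3: tau = (C - D)/(n(n-1)/2) = (5 - 10)/15 = -0.333333.
Step 4: Exact two-sided p-value (enumerate n! = 720 permutations of y under H0): p = 0.469444.
Step 5: alpha = 0.1. fail to reject H0.

tau_b = -0.3333 (C=5, D=10), p = 0.469444, fail to reject H0.


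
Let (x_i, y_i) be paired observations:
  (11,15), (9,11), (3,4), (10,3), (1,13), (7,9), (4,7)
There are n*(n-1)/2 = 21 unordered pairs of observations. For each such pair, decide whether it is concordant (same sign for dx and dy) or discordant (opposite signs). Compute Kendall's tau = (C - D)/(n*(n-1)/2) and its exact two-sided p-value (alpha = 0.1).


Step 1: Enumerate the 21 unordered pairs (i,j) with i<j and classify each by sign(x_j-x_i) * sign(y_j-y_i).
  (1,2):dx=-2,dy=-4->C; (1,3):dx=-8,dy=-11->C; (1,4):dx=-1,dy=-12->C; (1,5):dx=-10,dy=-2->C
  (1,6):dx=-4,dy=-6->C; (1,7):dx=-7,dy=-8->C; (2,3):dx=-6,dy=-7->C; (2,4):dx=+1,dy=-8->D
  (2,5):dx=-8,dy=+2->D; (2,6):dx=-2,dy=-2->C; (2,7):dx=-5,dy=-4->C; (3,4):dx=+7,dy=-1->D
  (3,5):dx=-2,dy=+9->D; (3,6):dx=+4,dy=+5->C; (3,7):dx=+1,dy=+3->C; (4,5):dx=-9,dy=+10->D
  (4,6):dx=-3,dy=+6->D; (4,7):dx=-6,dy=+4->D; (5,6):dx=+6,dy=-4->D; (5,7):dx=+3,dy=-6->D
  (6,7):dx=-3,dy=-2->C
Step 2: C = 12, D = 9, total pairs = 21.
Step 3: tau = (C - D)/(n(n-1)/2) = (12 - 9)/21 = 0.142857.
Step 4: Exact two-sided p-value (enumerate n! = 5040 permutations of y under H0): p = 0.772619.
Step 5: alpha = 0.1. fail to reject H0.

tau_b = 0.1429 (C=12, D=9), p = 0.772619, fail to reject H0.


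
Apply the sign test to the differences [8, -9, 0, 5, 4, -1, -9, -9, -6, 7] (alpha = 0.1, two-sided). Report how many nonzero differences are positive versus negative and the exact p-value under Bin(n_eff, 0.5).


Step 1: Discard zero differences. Original n = 10; n_eff = number of nonzero differences = 9.
Nonzero differences (with sign): +8, -9, +5, +4, -1, -9, -9, -6, +7
Step 2: Count signs: positive = 4, negative = 5.
Step 3: Under H0: P(positive) = 0.5, so the number of positives S ~ Bin(9, 0.5).
Step 4: Two-sided exact p-value = sum of Bin(9,0.5) probabilities at or below the observed probability = 1.000000.
Step 5: alpha = 0.1. fail to reject H0.

n_eff = 9, pos = 4, neg = 5, p = 1.000000, fail to reject H0.


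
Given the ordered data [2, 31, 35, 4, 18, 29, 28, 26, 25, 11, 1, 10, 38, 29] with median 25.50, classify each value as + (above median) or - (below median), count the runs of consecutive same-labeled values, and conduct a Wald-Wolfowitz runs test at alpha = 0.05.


Step 1: Compute median = 25.50; label A = above, B = below.
Labels in order: BAABBAAABBBBAA  (n_A = 7, n_B = 7)
Step 2: Count runs R = 6.
Step 3: Under H0 (random ordering), E[R] = 2*n_A*n_B/(n_A+n_B) + 1 = 2*7*7/14 + 1 = 8.0000.
        Var[R] = 2*n_A*n_B*(2*n_A*n_B - n_A - n_B) / ((n_A+n_B)^2 * (n_A+n_B-1)) = 8232/2548 = 3.2308.
        SD[R] = 1.7974.
Step 4: Continuity-corrected z = (R + 0.5 - E[R]) / SD[R] = (6 + 0.5 - 8.0000) / 1.7974 = -0.8345.
Step 5: Two-sided p-value via normal approximation = 2*(1 - Phi(|z|)) = 0.403986.
Step 6: alpha = 0.05. fail to reject H0.

R = 6, z = -0.8345, p = 0.403986, fail to reject H0.


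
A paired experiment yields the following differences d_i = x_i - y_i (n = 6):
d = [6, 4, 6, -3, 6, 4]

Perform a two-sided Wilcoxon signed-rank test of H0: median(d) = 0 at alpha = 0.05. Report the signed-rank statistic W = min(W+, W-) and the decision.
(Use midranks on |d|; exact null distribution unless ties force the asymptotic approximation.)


Step 1: Drop any zero differences (none here) and take |d_i|.
|d| = [6, 4, 6, 3, 6, 4]
Step 2: Midrank |d_i| (ties get averaged ranks).
ranks: |6|->5, |4|->2.5, |6|->5, |3|->1, |6|->5, |4|->2.5
Step 3: Attach original signs; sum ranks with positive sign and with negative sign.
W+ = 5 + 2.5 + 5 + 5 + 2.5 = 20
W- = 1 = 1
(Check: W+ + W- = 21 should equal n(n+1)/2 = 21.)
Step 4: Test statistic W = min(W+, W-) = 1.
Step 5: Ties in |d|, so use the tie-corrected normal approximation.
        E[W] = n(n+1)/4 = 6*7/4 = 10.5.
        Tie groups: |d|=4 (t=2), |d|=6 (t=3); sum(t^3 - t) = 30.
        Var[W] = n(n+1)(2n+1)/24 - sum(t^3-t)/48 = 546/24 - 30/48 = 22.125.
        z = (W - E[W]) / sqrt(Var[W]) = (1 - 10.5) / 4.7037 = -2.0197.
        Two-sided p = 2*Phi(z) = 0.043417.
Step 6: alpha = 0.05. reject H0.

W+ = 20, W- = 1, W = min = 1, p = 0.043417, reject H0.


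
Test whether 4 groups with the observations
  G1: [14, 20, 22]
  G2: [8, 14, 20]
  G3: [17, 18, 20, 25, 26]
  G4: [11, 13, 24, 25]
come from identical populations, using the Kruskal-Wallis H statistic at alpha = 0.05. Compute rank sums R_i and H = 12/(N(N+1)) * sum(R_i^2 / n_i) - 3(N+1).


Step 1: Combine all N = 15 observations and assign midranks.
sorted (value, group, rank): (8,G2,1), (11,G4,2), (13,G4,3), (14,G1,4.5), (14,G2,4.5), (17,G3,6), (18,G3,7), (20,G1,9), (20,G2,9), (20,G3,9), (22,G1,11), (24,G4,12), (25,G3,13.5), (25,G4,13.5), (26,G3,15)
Step 2: Sum ranks within each group.
R_1 = 24.5 (n_1 = 3)
R_2 = 14.5 (n_2 = 3)
R_3 = 50.5 (n_3 = 5)
R_4 = 30.5 (n_4 = 4)
Step 3: H = 12/(N(N+1)) * sum(R_i^2/n_i) - 3(N+1)
     = 12/(15*16) * (24.5^2/3 + 14.5^2/3 + 50.5^2/5 + 30.5^2/4) - 3*16
     = 0.050000 * 1012.78 - 48
     = 2.638958.
Step 4: Ties present; correction factor C = 1 - 36/(15^3 - 15) = 0.989286. Corrected H = 2.638958 / 0.989286 = 2.667539.
Step 5: Under H0, H ~ chi^2(3); p-value = 0.445772.
Step 6: alpha = 0.05. fail to reject H0.

H = 2.6675, df = 3, p = 0.445772, fail to reject H0.


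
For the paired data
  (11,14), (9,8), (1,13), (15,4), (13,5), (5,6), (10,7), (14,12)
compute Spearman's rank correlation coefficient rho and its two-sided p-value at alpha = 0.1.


Step 1: Rank x and y separately (midranks; no ties here).
rank(x): 11->5, 9->3, 1->1, 15->8, 13->6, 5->2, 10->4, 14->7
rank(y): 14->8, 8->5, 13->7, 4->1, 5->2, 6->3, 7->4, 12->6
Step 2: d_i = R_x(i) - R_y(i); compute d_i^2.
  (5-8)^2=9, (3-5)^2=4, (1-7)^2=36, (8-1)^2=49, (6-2)^2=16, (2-3)^2=1, (4-4)^2=0, (7-6)^2=1
sum(d^2) = 116.
Step 3: rho = 1 - 6*116 / (8*(8^2 - 1)) = 1 - 696/504 = -0.380952.
Step 4: Under H0, t = rho * sqrt((n-2)/(1-rho^2)) = -1.0092 ~ t(6).
Step 5: Two-sided p-value from the t-distribution with 6 df = 0.351813.
Step 6: alpha = 0.1. fail to reject H0.

rho = -0.3810, p = 0.351813, fail to reject H0 at alpha = 0.1.


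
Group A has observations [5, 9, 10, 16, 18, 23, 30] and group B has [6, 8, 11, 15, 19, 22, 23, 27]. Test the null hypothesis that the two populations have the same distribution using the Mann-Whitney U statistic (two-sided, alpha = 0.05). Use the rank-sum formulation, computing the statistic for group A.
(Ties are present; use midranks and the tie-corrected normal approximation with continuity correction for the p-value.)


Step 1: Combine and sort all 15 observations; assign midranks.
sorted (value, group): (5,X), (6,Y), (8,Y), (9,X), (10,X), (11,Y), (15,Y), (16,X), (18,X), (19,Y), (22,Y), (23,X), (23,Y), (27,Y), (30,X)
ranks: 5->1, 6->2, 8->3, 9->4, 10->5, 11->6, 15->7, 16->8, 18->9, 19->10, 22->11, 23->12.5, 23->12.5, 27->14, 30->15
Step 2: Rank sum for X: R1 = 1 + 4 + 5 + 8 + 9 + 12.5 + 15 = 54.5.
Step 3: U_X = R1 - n1(n1+1)/2 = 54.5 - 7*8/2 = 54.5 - 28 = 26.5.
       U_Y = n1*n2 - U_X = 56 - 26.5 = 29.5.
Step 4: Ties are present, so use the tie-corrected normal approximation (with continuity correction) for the p-value.
Step 5: p-value = 0.907786; compare to alpha = 0.05. fail to reject H0.

U_X = 26.5, p = 0.907786, fail to reject H0 at alpha = 0.05.
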